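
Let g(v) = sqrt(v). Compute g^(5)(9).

35/209952

The coefficient of (v - 9)^5 in the expansion is 7/5038848, so g^(5)(9) = 5! * (7/5038848) = 35/209952.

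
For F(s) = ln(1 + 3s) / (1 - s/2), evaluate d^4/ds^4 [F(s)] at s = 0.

Multiply the two series term by term and collect like powers.
The coefficient of s^4 in the expansion is -33/2, so F^(4)(0) = 4! * (-33/2) = -396.

-396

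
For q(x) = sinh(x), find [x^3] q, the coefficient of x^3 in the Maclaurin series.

c_3 = q′′′(0)/3! = 1/6.

1/6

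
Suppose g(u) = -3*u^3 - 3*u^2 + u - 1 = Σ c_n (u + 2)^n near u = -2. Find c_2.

15

Use the known series and substitute for the argument.
g(-2) = 9
g′(-2) = -23
g′′(-2) = 30
Then c_k = g^(k)(-2)/k! gives each Taylor coefficient.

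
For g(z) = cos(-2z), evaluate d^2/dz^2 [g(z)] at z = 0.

From the series, [z^2] g = -2; multiply by 2! = 2 to get -4.

-4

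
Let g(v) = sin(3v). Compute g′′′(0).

-27

Apply the Taylor formula c_k = f^(k)(a)/k!.
The coefficient of v^3 in the expansion is -9/2, so g′′′(0) = 3! * (-9/2) = -27.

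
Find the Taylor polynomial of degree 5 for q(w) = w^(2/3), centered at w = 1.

[(w - 1)^0] = 1;  [(w - 1)^1] = 2/3;  [(w - 1)^2] = -1/9;  [(w - 1)^3] = 4/81;  [(w - 1)^4] = -7/243;  [(w - 1)^5] = 14/729.

14*(w - 1)^5/729 - 7*(w - 1)^4/243 + 4*(w - 1)^3/81 - (w - 1)^2/9 + 2*(w - 1)/3 + 1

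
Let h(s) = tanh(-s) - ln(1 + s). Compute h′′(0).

1

Combine the two series term by term.
The coefficient of s^2 in the expansion is 1/2, so h′′(0) = 2! * (1/2) = 1.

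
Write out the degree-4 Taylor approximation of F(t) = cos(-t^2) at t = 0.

F(0) = 1
F′(0) = 0
F′′(0) = 0
F′′′(0) = 0
F^(4)(0) = -12
Then c_k = F^(k)(0)/k! gives each Taylor coefficient.

1 - t^4/2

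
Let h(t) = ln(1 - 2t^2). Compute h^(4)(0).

-48

The coefficient of t^4 in the expansion is -2, so h^(4)(0) = 4! * (-2) = -48.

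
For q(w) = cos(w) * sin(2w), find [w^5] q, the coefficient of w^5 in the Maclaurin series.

Expand each factor separately, then convolve coefficients.
q(0) = 0
q′(0) = 2
q′′(0) = 0
q′′′(0) = -14
q^(4)(0) = 0
q^(5)(0) = 122

61/60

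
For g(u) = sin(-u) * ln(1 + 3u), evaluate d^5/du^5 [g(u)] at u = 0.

Take the Cauchy product of the two expansions.
From the series, [u^5] g = 39/2; multiply by 5! = 120 to get 2340.

2340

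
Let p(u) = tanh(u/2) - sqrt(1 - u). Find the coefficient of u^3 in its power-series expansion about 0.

Expand each term separately and add.
[u^0] = -1;  [u^1] = 1;  [u^2] = 1/8;  [u^3] = 1/48.
So c_3 = p′′′(0)/3! = 1/48.

1/48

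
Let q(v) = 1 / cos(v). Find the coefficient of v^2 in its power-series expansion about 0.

Divide the numerator series by the denominator series (power-series long division).
q(0) = 1
q′(0) = 0
q′′(0) = 1

1/2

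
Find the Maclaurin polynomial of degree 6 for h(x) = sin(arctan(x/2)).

3*x^5/256 - x^3/16 + x/2

Compose series: expand the inner function first, then feed it into the outer expansion.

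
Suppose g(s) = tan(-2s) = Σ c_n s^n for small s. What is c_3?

-8/3

g(0) = 0
g′(0) = -2
g′′(0) = 0
g′′′(0) = -16
So c_3 = g′′′(0)/3! = -8/3.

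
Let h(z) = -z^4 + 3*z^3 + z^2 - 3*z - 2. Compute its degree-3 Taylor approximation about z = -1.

Compute the successive derivatives at the expansion point and divide by k!.

7*(z + 1)^3 - 14*(z + 1)^2 + 8*(z + 1) - 2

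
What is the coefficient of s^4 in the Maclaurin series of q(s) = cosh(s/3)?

q(0) = 1
q′(0) = 0
q′′(0) = 1/9
q′′′(0) = 0
q^(4)(0) = 1/81
So c_4 = q^(4)(0)/4! = 1/1944.

1/1944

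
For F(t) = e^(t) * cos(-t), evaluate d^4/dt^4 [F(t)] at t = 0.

Multiply the two series term by term and collect like powers.
From the series, [t^4] F = -1/6; multiply by 4! = 24 to get -4.

-4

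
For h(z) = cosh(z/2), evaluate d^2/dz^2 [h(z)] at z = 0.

1/4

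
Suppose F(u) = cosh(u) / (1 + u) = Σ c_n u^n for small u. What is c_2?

3/2

Write out both Maclaurin series and multiply, keeping only the needed powers.
So c_2 = F′′(0)/2! = 3/2.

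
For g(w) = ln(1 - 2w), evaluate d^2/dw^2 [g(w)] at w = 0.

-4

The coefficient of w^2 in the expansion is -2, so g′′(0) = 2! * (-2) = -4.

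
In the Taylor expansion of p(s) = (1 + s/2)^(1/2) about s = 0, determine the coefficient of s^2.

[s^0] = 1;  [s^1] = 1/4;  [s^2] = -1/32.
So c_2 = p′′(0)/2! = -1/32.

-1/32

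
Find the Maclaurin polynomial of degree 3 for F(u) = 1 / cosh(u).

1 - u^2/2

Divide the numerator series by the denominator series (power-series long division).
F(0) = 1
F′(0) = 0
F′′(0) = -1
F′′′(0) = 0
Dividing each by k! gives the coefficients c_0, ..., c_3.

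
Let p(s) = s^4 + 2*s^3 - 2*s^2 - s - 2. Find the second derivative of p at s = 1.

Apply the Taylor formula c_k = f^(k)(a)/k!.
The coefficient of (s - 1)^2 in the expansion is 10, so p′′(1) = 2! * (10) = 20.

20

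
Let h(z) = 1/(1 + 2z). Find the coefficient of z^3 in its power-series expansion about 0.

h(0) = 1
h′(0) = -2
h′′(0) = 8
h′′′(0) = -48

-8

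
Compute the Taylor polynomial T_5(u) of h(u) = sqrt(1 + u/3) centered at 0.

[u^0] = 1;  [u^1] = 1/6;  [u^2] = -1/72;  [u^3] = 1/432;  [u^4] = -5/10368;  [u^5] = 7/62208.

7*u^5/62208 - 5*u^4/10368 + u^3/432 - u^2/72 + u/6 + 1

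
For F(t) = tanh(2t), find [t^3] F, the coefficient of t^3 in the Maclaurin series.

Compute the successive derivatives at the expansion point and divide by k!.
F(0) = 0
F′(0) = 2
F′′(0) = 0
F′′′(0) = -16
So c_3 = F′′′(0)/3! = -8/3.

-8/3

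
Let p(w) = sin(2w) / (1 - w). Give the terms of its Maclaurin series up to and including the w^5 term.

Take the Cauchy product of the two expansions.

14*w^5/15 + 2*w^4/3 + 2*w^3/3 + 2*w^2 + 2*w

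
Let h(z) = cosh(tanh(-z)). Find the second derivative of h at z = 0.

1

Let u equal the inner series; expand the outer function in u and truncate.
From the series, [z^2] h = 1/2; multiply by 2! = 2 to get 1.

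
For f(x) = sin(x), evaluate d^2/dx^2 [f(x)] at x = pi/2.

-1

The coefficient of (x - pi/2)^2 in the expansion is -1/2, so f′′(pi/2) = 2! * (-1/2) = -1.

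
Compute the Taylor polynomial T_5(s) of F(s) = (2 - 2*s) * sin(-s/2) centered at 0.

Multiply each power in the prefactor through the base expansion.
F(0) = 0
F′(0) = -1
F′′(0) = 2
F′′′(0) = 1/4
F^(4)(0) = -1
F^(5)(0) = -1/16
The Taylor polynomial is Σ F^(k)(0)/k! · s^k.

-s^5/1920 - s^4/24 + s^3/24 + s^2 - s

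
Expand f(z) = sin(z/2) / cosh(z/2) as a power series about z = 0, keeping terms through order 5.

Write the quotient as an unknown series and match coefficients against numerator = denominator · series.
f(0) = 0
f′(0) = 1/2
f′′(0) = 0
f′′′(0) = -1/2
f^(4)(0) = 0
f^(5)(0) = 9/8
The Taylor polynomial is Σ f^(k)(0)/k! · z^k.

3*z^5/320 - z^3/12 + z/2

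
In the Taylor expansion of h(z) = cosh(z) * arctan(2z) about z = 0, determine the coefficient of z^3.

-5/3

Multiply the two series term by term and collect like powers.
h(0) = 0
h′(0) = 2
h′′(0) = 0
h′′′(0) = -10
So c_3 = h′′′(0)/3! = -5/3.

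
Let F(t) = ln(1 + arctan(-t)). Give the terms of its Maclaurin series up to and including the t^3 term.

-t^2/2 - t

Let u equal the inner series; expand the outer function in u and truncate.
F(0) = 0
F′(0) = -1
F′′(0) = -1
F′′′(0) = 0
Dividing each by k! gives the coefficients c_0, ..., c_3.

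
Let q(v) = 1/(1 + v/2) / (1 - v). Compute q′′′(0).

Expand each factor separately, then convolve coefficients.
From the series, [v^3] q = 5/8; multiply by 3! = 6 to get 15/4.

15/4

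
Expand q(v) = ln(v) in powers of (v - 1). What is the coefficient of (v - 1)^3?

[(v - 1)^0] = 0;  [(v - 1)^1] = 1;  [(v - 1)^2] = -1/2;  [(v - 1)^3] = 1/3.

1/3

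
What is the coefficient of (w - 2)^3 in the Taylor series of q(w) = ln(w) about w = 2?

[(w - 2)^0] = ln(2);  [(w - 2)^1] = 1/2;  [(w - 2)^2] = -1/8;  [(w - 2)^3] = 1/24.

1/24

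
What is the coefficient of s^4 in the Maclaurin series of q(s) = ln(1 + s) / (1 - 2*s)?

77/12

Expand 1/(denominator) as a geometric series and multiply by the numerator's series.
q(0) = 0
q′(0) = 1
q′′(0) = 3
q′′′(0) = 20
q^(4)(0) = 154
So c_4 = q^(4)(0)/4! = 77/12.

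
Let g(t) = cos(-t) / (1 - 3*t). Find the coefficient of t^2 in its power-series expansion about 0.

17/2

Use 1/(1 - r) = Σ r^k on the denominator, then take the Cauchy product.
g(0) = 1
g′(0) = 3
g′′(0) = 17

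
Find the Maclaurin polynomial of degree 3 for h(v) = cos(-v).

h(0) = 1
h′(0) = 0
h′′(0) = -1
h′′′(0) = 0
The Taylor polynomial is Σ h^(k)(0)/k! · v^k.

1 - v^2/2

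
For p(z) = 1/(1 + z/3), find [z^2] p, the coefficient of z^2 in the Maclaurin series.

[z^0] = 1;  [z^1] = -1/3;  [z^2] = 1/9.
So c_2 = p′′(0)/2! = 1/9.

1/9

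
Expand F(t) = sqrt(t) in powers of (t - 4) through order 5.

7*(t - 4)^5/131072 - 5*(t - 4)^4/16384 + (t - 4)^3/512 - (t - 4)^2/64 + (t - 4)/4 + 2

Use the known series and substitute for the argument.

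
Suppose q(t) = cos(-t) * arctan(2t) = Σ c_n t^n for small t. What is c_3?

-11/3

Expand each factor separately, then convolve coefficients.
q(0) = 0
q′(0) = 2
q′′(0) = 0
q′′′(0) = -22
So c_3 = q′′′(0)/3! = -11/3.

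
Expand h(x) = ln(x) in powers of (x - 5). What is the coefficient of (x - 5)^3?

1/375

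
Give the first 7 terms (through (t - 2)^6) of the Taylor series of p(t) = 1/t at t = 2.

p(2) = 1/2
p′(2) = -1/4
p′′(2) = 1/4
p′′′(2) = -3/8
p^(4)(2) = 3/4
p^(5)(2) = -15/8
p^(6)(2) = 45/8
Dividing each by k! gives the coefficients c_0, ..., c_6.

(t - 2)^6/128 - (t - 2)^5/64 + (t - 2)^4/32 - (t - 2)^3/16 + (t - 2)^2/8 - (t - 2)/4 + 1/2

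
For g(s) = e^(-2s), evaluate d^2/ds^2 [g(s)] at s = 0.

4

Differentiate repeatedly and evaluate at the center.
The coefficient of s^2 in the expansion is 2, so g′′(0) = 2! * (2) = 4.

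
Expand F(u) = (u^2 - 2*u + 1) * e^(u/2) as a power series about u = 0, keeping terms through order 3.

13*u^3/48 + u^2/8 - 3*u/2 + 1

Distribute the polynomial across the series and collect like powers.
[u^0] = 1;  [u^1] = -3/2;  [u^2] = 1/8;  [u^3] = 13/48.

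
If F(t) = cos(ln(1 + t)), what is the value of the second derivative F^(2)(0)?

-1

Compose series: expand the inner function first, then feed it into the outer expansion.
The coefficient of t^2 in the expansion is -1/2, so F′′(0) = 2! * (-1/2) = -1.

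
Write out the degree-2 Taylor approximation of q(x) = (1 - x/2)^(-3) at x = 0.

[x^0] = 1;  [x^1] = 3/2;  [x^2] = 3/2.

3*x^2/2 + 3*x/2 + 1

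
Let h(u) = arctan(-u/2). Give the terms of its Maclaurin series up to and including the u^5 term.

-u^5/160 + u^3/24 - u/2

[u^0] = 0;  [u^1] = -1/2;  [u^2] = 0;  [u^3] = 1/24;  [u^4] = 0;  [u^5] = -1/160.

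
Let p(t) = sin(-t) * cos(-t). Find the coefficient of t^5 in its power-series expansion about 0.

-2/15

Write out both Maclaurin series and multiply, keeping only the needed powers.
So c_5 = p^(5)(0)/5! = -2/15.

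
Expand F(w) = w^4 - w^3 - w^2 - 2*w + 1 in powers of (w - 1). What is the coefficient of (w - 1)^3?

[(w - 1)^0] = -2;  [(w - 1)^1] = -3;  [(w - 1)^2] = 2;  [(w - 1)^3] = 3.
So c_3 = F′′′(1)/3! = 3.

3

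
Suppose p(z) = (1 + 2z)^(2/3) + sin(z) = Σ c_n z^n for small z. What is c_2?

-4/9

Combine the two series term by term.
p(0) = 1
p′(0) = 7/3
p′′(0) = -8/9
So c_2 = p′′(0)/2! = -4/9.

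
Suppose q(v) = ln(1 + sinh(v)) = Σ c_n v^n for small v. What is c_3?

Compose series: expand the inner function first, then feed it into the outer expansion.
So c_3 = q′′′(0)/3! = 1/2.

1/2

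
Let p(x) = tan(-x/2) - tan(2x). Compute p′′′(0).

-65/4

Combine the two series term by term.
From the series, [x^3] p = -65/24; multiply by 3! = 6 to get -65/4.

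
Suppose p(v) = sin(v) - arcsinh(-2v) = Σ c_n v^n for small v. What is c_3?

Add the two expansions coefficient-wise.
p(0) = 0
p′(0) = 3
p′′(0) = 0
p′′′(0) = -9
So c_3 = p′′′(0)/3! = -3/2.

-3/2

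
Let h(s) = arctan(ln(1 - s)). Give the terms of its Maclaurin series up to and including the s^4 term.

Substitute the inner expansion into the outer series and collect powers.
h(0) = 0
h′(0) = -1
h′′(0) = -1
h′′′(0) = 0
h^(4)(0) = 6

s^4/4 - s^2/2 - s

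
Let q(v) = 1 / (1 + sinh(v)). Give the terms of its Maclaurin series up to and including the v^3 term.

-7*v^3/6 + v^2 - v + 1

Use the geometric series for the reciprocal, then substitute.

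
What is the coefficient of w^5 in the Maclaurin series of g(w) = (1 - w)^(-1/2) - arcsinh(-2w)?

Expand each term separately and add.
[w^0] = 1;  [w^1] = 5/2;  [w^2] = 3/8;  [w^3] = -49/48;  [w^4] = 35/128;  [w^5] = 3387/1280.

3387/1280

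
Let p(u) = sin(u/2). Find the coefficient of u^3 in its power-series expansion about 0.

-1/48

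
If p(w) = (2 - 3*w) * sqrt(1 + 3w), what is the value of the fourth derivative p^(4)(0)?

-2187/8

Multiply each power in the prefactor through the base expansion.
From the series, [w^4] p = -729/64; multiply by 4! = 24 to get -2187/8.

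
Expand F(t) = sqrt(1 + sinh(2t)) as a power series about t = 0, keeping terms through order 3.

Let u equal the inner series; expand the outer function in u and truncate.
F(0) = 1
F′(0) = 1
F′′(0) = -1
F′′′(0) = 7
Then c_k = F^(k)(0)/k! gives each Taylor coefficient.

7*t^3/6 - t^2/2 + t + 1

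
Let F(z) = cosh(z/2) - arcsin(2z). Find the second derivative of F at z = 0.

Combine the two series term by term.
From the series, [z^2] F = 1/8; multiply by 2! = 2 to get 1/4.

1/4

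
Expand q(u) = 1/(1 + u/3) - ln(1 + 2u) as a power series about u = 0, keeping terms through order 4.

Add the two expansions coefficient-wise.

325*u^4/81 - 73*u^3/27 + 19*u^2/9 - 7*u/3 + 1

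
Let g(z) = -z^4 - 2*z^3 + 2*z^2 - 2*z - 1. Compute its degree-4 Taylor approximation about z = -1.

g(-1) = 4
g′(-1) = -8
g′′(-1) = 4
g′′′(-1) = 12
g^(4)(-1) = -24

-(z + 1)^4 + 2*(z + 1)^3 + 2*(z + 1)^2 - 8*(z + 1) + 4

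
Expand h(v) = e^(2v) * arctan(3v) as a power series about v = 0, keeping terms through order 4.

Expand each factor separately, then convolve coefficients.
[v^0] = 0;  [v^1] = 3;  [v^2] = 6;  [v^3] = -3;  [v^4] = -14.

-14*v^4 - 3*v^3 + 6*v^2 + 3*v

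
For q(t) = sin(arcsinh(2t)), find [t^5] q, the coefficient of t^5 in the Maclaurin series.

16/3

Plug the Maclaurin series of the inner function into that of the outer and collect terms.
q(0) = 0
q′(0) = 2
q′′(0) = 0
q′′′(0) = -16
q^(4)(0) = 0
q^(5)(0) = 640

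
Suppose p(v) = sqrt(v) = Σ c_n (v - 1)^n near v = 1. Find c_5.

7/256

[(v - 1)^0] = 1;  [(v - 1)^1] = 1/2;  [(v - 1)^2] = -1/8;  [(v - 1)^3] = 1/16;  [(v - 1)^4] = -5/128;  [(v - 1)^5] = 7/256.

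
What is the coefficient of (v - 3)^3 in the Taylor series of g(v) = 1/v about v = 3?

Apply the Taylor formula c_k = f^(k)(a)/k!.
g(3) = 1/3
g′(3) = -1/9
g′′(3) = 2/27
g′′′(3) = -2/27
So c_3 = g′′′(3)/3! = -1/81.

-1/81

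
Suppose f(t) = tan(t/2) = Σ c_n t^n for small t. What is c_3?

Differentiate repeatedly and evaluate at the center.
f(0) = 0
f′(0) = 1/2
f′′(0) = 0
f′′′(0) = 1/4
So c_3 = f′′′(0)/3! = 1/24.

1/24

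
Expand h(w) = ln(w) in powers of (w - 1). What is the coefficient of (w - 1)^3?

1/3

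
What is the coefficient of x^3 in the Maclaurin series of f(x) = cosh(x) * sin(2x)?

Write out both Maclaurin series and multiply, keeping only the needed powers.
[x^0] = 0;  [x^1] = 2;  [x^2] = 0;  [x^3] = -1/3.

-1/3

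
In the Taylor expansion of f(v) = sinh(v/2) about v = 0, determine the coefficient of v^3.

1/48

[v^0] = 0;  [v^1] = 1/2;  [v^2] = 0;  [v^3] = 1/48.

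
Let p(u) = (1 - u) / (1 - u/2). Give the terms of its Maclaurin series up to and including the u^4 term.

-u^4/16 - u^3/8 - u^2/4 - u/2 + 1

Shift and add copies of the series according to the polynomial's terms.
p(0) = 1
p′(0) = -1/2
p′′(0) = -1/2
p′′′(0) = -3/4
p^(4)(0) = -3/2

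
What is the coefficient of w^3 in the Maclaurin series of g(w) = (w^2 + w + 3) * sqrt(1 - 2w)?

-3

Distribute the polynomial across the series and collect like powers.
g(0) = 3
g′(0) = -2
g′′(0) = -3
g′′′(0) = -18
Dividing each by k! gives the coefficients c_0, ..., c_3.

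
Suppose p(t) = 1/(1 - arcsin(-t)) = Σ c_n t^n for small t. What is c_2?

Compose series: expand the inner function first, then feed it into the outer expansion.
p(0) = 1
p′(0) = -1
p′′(0) = 2
So c_2 = p′′(0)/2! = 1.

1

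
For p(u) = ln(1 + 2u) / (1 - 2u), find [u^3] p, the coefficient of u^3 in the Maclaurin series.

20/3

Expand each factor separately, then convolve coefficients.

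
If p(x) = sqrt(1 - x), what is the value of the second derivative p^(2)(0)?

Differentiate repeatedly and evaluate at the center.
The coefficient of x^2 in the expansion is -1/8, so p′′(0) = 2! * (-1/8) = -1/4.

-1/4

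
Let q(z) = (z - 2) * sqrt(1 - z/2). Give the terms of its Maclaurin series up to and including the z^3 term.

Distribute the polynomial across the series and collect like powers.

-z^3/64 - 3*z^2/16 + 3*z/2 - 2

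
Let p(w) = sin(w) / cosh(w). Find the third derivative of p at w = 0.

-4

Divide the numerator series by the denominator series (power-series long division).
The coefficient of w^3 in the expansion is -2/3, so p′′′(0) = 3! * (-2/3) = -4.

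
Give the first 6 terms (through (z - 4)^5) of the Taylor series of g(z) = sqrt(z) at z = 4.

[(z - 4)^0] = 2;  [(z - 4)^1] = 1/4;  [(z - 4)^2] = -1/64;  [(z - 4)^3] = 1/512;  [(z - 4)^4] = -5/16384;  [(z - 4)^5] = 7/131072.

7*(z - 4)^5/131072 - 5*(z - 4)^4/16384 + (z - 4)^3/512 - (z - 4)^2/64 + (z - 4)/4 + 2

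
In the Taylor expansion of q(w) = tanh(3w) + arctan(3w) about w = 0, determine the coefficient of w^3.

Combine the two series term by term.
[w^0] = 0;  [w^1] = 6;  [w^2] = 0;  [w^3] = -18.

-18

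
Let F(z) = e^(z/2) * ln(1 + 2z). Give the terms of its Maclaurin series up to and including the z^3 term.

Take the Cauchy product of the two expansions.
F(0) = 0
F′(0) = 2
F′′(0) = -2
F′′′(0) = 23/2

23*z^3/12 - z^2 + 2*z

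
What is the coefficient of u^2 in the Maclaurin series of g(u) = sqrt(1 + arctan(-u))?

Let u equal the inner series; expand the outer function in u and truncate.
g(0) = 1
g′(0) = -1/2
g′′(0) = -1/4

-1/8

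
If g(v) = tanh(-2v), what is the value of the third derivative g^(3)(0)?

The coefficient of v^3 in the expansion is 8/3, so g′′′(0) = 3! * (8/3) = 16.

16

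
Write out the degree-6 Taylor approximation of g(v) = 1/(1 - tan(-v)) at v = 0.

122*v^6/45 - 32*v^5/15 + 5*v^4/3 - 4*v^3/3 + v^2 - v + 1

Let u equal the inner series; expand the outer function in u and truncate.
[v^0] = 1;  [v^1] = -1;  [v^2] = 1;  [v^3] = -4/3;  [v^4] = 5/3;  [v^5] = -32/15;  [v^6] = 122/45.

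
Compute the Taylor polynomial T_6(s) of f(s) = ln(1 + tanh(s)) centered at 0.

Substitute the inner expansion into the outer series and collect powers.
f(0) = 0
f′(0) = 1
f′′(0) = -1
f′′′(0) = 0
f^(4)(0) = 2
f^(5)(0) = 0
f^(6)(0) = -16
Then c_k = f^(k)(0)/k! gives each Taylor coefficient.

-s^6/45 + s^4/12 - s^2/2 + s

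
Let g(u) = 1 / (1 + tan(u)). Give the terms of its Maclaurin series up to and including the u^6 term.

122*u^6/45 - 32*u^5/15 + 5*u^4/3 - 4*u^3/3 + u^2 - u + 1

Write 1/(1+u) = 1 - u + u^2 - u^3 + ... and substitute the series for u.
[u^0] = 1;  [u^1] = -1;  [u^2] = 1;  [u^3] = -4/3;  [u^4] = 5/3;  [u^5] = -32/15;  [u^6] = 122/45.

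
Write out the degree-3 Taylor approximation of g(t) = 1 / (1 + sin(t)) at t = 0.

Use the geometric series for the reciprocal, then substitute.
g(0) = 1
g′(0) = -1
g′′(0) = 2
g′′′(0) = -5
Then c_k = g^(k)(0)/k! gives each Taylor coefficient.

-5*t^3/6 + t^2 - t + 1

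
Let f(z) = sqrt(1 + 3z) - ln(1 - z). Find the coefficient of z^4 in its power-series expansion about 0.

-373/128

Combine the two series term by term.
f(0) = 1
f′(0) = 5/2
f′′(0) = -5/4
f′′′(0) = 97/8
f^(4)(0) = -1119/16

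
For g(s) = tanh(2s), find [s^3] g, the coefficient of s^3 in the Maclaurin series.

-8/3

[s^0] = 0;  [s^1] = 2;  [s^2] = 0;  [s^3] = -8/3.
So c_3 = g′′′(0)/3! = -8/3.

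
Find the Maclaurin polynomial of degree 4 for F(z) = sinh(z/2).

z^3/48 + z/2

Apply the Taylor formula c_k = f^(k)(a)/k!.
F(0) = 0
F′(0) = 1/2
F′′(0) = 0
F′′′(0) = 1/8
F^(4)(0) = 0
The Taylor polynomial is Σ F^(k)(0)/k! · z^k.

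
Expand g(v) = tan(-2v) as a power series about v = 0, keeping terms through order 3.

-8*v^3/3 - 2*v

g(0) = 0
g′(0) = -2
g′′(0) = 0
g′′′(0) = -16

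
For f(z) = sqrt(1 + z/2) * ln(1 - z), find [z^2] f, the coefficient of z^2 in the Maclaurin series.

Take the Cauchy product of the two expansions.
f(0) = 0
f′(0) = -1
f′′(0) = -3/2
The Taylor polynomial is Σ f^(k)(0)/k! · z^k.

-3/4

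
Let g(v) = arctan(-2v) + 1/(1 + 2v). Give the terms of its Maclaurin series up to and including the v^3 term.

Combine the two series term by term.
[v^0] = 1;  [v^1] = -4;  [v^2] = 4;  [v^3] = -16/3.

-16*v^3/3 + 4*v^2 - 4*v + 1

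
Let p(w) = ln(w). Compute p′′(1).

-1

The coefficient of (w - 1)^2 in the expansion is -1/2, so p′′(1) = 2! * (-1/2) = -1.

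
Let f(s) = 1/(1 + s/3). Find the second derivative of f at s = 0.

2/9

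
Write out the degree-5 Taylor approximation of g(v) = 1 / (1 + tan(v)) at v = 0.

Use the geometric series for the reciprocal, then substitute.
g(0) = 1
g′(0) = -1
g′′(0) = 2
g′′′(0) = -8
g^(4)(0) = 40
g^(5)(0) = -256
Then c_k = g^(k)(0)/k! gives each Taylor coefficient.

-32*v^5/15 + 5*v^4/3 - 4*v^3/3 + v^2 - v + 1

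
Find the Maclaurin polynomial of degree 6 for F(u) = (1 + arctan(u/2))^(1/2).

-1489*u^6/2949120 + 83*u^5/40960 + 17*u^4/6144 - 5*u^3/384 - u^2/32 + u/4 + 1

Substitute the inner expansion into the outer series and collect powers.
[u^0] = 1;  [u^1] = 1/4;  [u^2] = -1/32;  [u^3] = -5/384;  [u^4] = 17/6144;  [u^5] = 83/40960;  [u^6] = -1489/2949120.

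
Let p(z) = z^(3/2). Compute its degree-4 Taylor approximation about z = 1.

3*(z - 1)^4/128 - (z - 1)^3/16 + 3*(z - 1)^2/8 + 3*(z - 1)/2 + 1

p(1) = 1
p′(1) = 3/2
p′′(1) = 3/4
p′′′(1) = -3/8
p^(4)(1) = 9/16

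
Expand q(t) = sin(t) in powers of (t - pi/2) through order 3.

q(pi/2) = 1
q′(pi/2) = 0
q′′(pi/2) = -1
q′′′(pi/2) = 0
Dividing each by k! gives the coefficients c_0, ..., c_3.

1 - (t - pi/2)^2/2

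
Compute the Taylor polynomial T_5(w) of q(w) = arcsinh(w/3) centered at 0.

Differentiate repeatedly and evaluate at the center.
[w^0] = 0;  [w^1] = 1/3;  [w^2] = 0;  [w^3] = -1/162;  [w^4] = 0;  [w^5] = 1/3240.

w^5/3240 - w^3/162 + w/3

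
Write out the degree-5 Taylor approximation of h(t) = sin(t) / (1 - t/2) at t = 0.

7*t^5/240 + t^4/24 + t^3/12 + t^2/2 + t

Multiply the two series term by term and collect like powers.
h(0) = 0
h′(0) = 1
h′′(0) = 1
h′′′(0) = 1/2
h^(4)(0) = 1
h^(5)(0) = 7/2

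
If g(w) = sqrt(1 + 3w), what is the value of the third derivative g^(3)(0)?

Compute the successive derivatives at the expansion point and divide by k!.
The coefficient of w^3 in the expansion is 27/16, so g′′′(0) = 3! * (27/16) = 81/8.

81/8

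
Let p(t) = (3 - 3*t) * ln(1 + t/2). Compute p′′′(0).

Multiply each power in the prefactor through the base expansion.
From the series, [t^3] p = 1/2; multiply by 3! = 6 to get 3.

3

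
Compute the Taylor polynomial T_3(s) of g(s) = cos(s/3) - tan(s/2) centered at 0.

-s^3/24 - s^2/18 - s/2 + 1

Expand each term separately and add.
[s^0] = 1;  [s^1] = -1/2;  [s^2] = -1/18;  [s^3] = -1/24.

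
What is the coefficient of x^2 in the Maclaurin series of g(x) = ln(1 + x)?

-1/2

g(0) = 0
g′(0) = 1
g′′(0) = -1
So c_2 = g′′(0)/2! = -1/2.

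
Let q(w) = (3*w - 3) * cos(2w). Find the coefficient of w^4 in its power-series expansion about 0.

-2

Distribute the polynomial across the series and collect like powers.
q(0) = -3
q′(0) = 3
q′′(0) = 12
q′′′(0) = -36
q^(4)(0) = -48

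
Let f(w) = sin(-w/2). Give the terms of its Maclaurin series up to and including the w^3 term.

w^3/48 - w/2

[w^0] = 0;  [w^1] = -1/2;  [w^2] = 0;  [w^3] = 1/48.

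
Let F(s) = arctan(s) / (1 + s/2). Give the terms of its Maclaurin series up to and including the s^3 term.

-s^3/12 - s^2/2 + s

Multiply the two series term by term and collect like powers.
F(0) = 0
F′(0) = 1
F′′(0) = -1
F′′′(0) = -1/2
Dividing each by k! gives the coefficients c_0, ..., c_3.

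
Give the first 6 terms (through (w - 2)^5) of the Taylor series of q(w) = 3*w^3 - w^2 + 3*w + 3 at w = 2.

3*(w - 2)^3 + 17*(w - 2)^2 + 35*(w - 2) + 29

[(w - 2)^0] = 29;  [(w - 2)^1] = 35;  [(w - 2)^2] = 17;  [(w - 2)^3] = 3;  [(w - 2)^4] = 0;  [(w - 2)^5] = 0.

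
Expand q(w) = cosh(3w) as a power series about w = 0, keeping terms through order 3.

9*w^2/2 + 1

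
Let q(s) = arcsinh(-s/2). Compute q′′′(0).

Differentiate repeatedly and evaluate at the center.
The coefficient of s^3 in the expansion is 1/48, so q′′′(0) = 3! * (1/48) = 1/8.

1/8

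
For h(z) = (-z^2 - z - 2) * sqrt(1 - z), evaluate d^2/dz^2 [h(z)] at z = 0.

Distribute the polynomial across the series and collect like powers.
The coefficient of z^2 in the expansion is -1/4, so h′′(0) = 2! * (-1/4) = -1/2.

-1/2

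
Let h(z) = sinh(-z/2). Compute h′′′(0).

-1/8

From the series, [z^3] h = -1/48; multiply by 3! = 6 to get -1/8.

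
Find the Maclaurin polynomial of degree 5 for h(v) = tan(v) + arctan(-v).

-v^5/15 + 2*v^3/3

Expand each term separately and add.
h(0) = 0
h′(0) = 0
h′′(0) = 0
h′′′(0) = 4
h^(4)(0) = 0
h^(5)(0) = -8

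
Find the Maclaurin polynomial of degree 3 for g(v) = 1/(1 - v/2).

Compute the successive derivatives at the expansion point and divide by k!.

v^3/8 + v^2/4 + v/2 + 1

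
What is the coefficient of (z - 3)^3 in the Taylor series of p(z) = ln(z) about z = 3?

1/81

Differentiate repeatedly and evaluate at the center.
[(z - 3)^0] = ln(3);  [(z - 3)^1] = 1/3;  [(z - 3)^2] = -1/18;  [(z - 3)^3] = 1/81.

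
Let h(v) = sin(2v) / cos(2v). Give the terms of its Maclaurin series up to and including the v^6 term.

Write the quotient as an unknown series and match coefficients against numerator = denominator · series.

64*v^5/15 + 8*v^3/3 + 2*v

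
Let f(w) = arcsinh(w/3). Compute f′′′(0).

From the series, [w^3] f = -1/162; multiply by 3! = 6 to get -1/27.

-1/27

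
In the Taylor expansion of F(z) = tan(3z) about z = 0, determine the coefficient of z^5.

162/5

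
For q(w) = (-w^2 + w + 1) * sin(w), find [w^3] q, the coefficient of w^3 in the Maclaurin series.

Shift and add copies of the series according to the polynomial's terms.
q(0) = 0
q′(0) = 1
q′′(0) = 2
q′′′(0) = -7

-7/6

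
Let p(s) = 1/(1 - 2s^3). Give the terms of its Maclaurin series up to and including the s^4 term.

2*s^3 + 1

p(0) = 1
p′(0) = 0
p′′(0) = 0
p′′′(0) = 12
p^(4)(0) = 0
Then c_k = p^(k)(0)/k! gives each Taylor coefficient.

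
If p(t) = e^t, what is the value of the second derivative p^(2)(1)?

The coefficient of (t - 1)^2 in the expansion is e/2, so p′′(1) = 2! * (e/2) = e.

e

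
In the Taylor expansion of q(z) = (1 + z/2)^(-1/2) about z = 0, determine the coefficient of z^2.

q(0) = 1
q′(0) = -1/4
q′′(0) = 3/16
So c_2 = q′′(0)/2! = 3/32.

3/32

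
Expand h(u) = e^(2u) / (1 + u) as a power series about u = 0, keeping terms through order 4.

Multiply the two series term by term and collect like powers.
h(0) = 1
h′(0) = 1
h′′(0) = 2
h′′′(0) = 2
h^(4)(0) = 8
Then c_k = h^(k)(0)/k! gives each Taylor coefficient.

u^4/3 + u^3/3 + u^2 + u + 1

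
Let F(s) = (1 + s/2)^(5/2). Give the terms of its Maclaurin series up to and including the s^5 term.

3*s^5/8192 - 5*s^4/2048 + 5*s^3/128 + 15*s^2/32 + 5*s/4 + 1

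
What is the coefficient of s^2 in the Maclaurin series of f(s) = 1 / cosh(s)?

Invert the denominator's series and multiply.
So c_2 = f′′(0)/2! = -1/2.

-1/2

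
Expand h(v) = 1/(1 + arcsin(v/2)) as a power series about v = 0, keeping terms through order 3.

Let u equal the inner series; expand the outer function in u and truncate.
h(0) = 1
h′(0) = -1/2
h′′(0) = 1/2
h′′′(0) = -7/8

-7*v^3/48 + v^2/4 - v/2 + 1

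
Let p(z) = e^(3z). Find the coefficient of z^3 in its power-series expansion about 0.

9/2

p(0) = 1
p′(0) = 3
p′′(0) = 9
p′′′(0) = 27
So c_3 = p′′′(0)/3! = 9/2.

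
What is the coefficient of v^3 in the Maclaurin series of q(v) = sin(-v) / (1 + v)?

Write out both Maclaurin series and multiply, keeping only the needed powers.
[v^0] = 0;  [v^1] = -1;  [v^2] = 1;  [v^3] = -5/6.
So c_3 = q′′′(0)/3! = -5/6.

-5/6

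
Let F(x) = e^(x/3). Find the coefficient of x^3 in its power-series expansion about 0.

F(0) = 1
F′(0) = 1/3
F′′(0) = 1/9
F′′′(0) = 1/27
So c_3 = F′′′(0)/3! = 1/162.

1/162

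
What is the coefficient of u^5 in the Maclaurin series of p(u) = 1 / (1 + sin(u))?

Write 1/(1+u) = 1 - u + u^2 - u^3 + ... and substitute the series for u.
So c_5 = p^(5)(0)/5! = -61/120.

-61/120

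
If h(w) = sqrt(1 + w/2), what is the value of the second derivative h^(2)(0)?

Use the known series and substitute for the argument.
The coefficient of w^2 in the expansion is -1/32, so h′′(0) = 2! * (-1/32) = -1/16.

-1/16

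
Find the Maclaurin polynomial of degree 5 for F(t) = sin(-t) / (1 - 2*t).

-1841*t^5/120 - 23*t^4/3 - 23*t^3/6 - 2*t^2 - t

Expand 1/(denominator) as a geometric series and multiply by the numerator's series.
F(0) = 0
F′(0) = -1
F′′(0) = -4
F′′′(0) = -23
F^(4)(0) = -184
F^(5)(0) = -1841
The Taylor polynomial is Σ F^(k)(0)/k! · t^k.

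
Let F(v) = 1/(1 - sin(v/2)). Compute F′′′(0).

5/8

Substitute the inner expansion into the outer series and collect powers.
The coefficient of v^3 in the expansion is 5/48, so F′′′(0) = 3! * (5/48) = 5/8.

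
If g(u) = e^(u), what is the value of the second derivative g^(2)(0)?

Apply the Taylor formula c_k = f^(k)(a)/k!.
From the series, [u^2] g = 1/2; multiply by 2! = 2 to get 1.

1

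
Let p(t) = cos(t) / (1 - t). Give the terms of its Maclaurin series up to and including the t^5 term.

13*t^5/24 + 13*t^4/24 + t^3/2 + t^2/2 + t + 1

Write out both Maclaurin series and multiply, keeping only the needed powers.
p(0) = 1
p′(0) = 1
p′′(0) = 1
p′′′(0) = 3
p^(4)(0) = 13
p^(5)(0) = 65
Then c_k = p^(k)(0)/k! gives each Taylor coefficient.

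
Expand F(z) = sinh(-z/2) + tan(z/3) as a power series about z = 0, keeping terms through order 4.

Add the two expansions coefficient-wise.
F(0) = 0
F′(0) = -1/6
F′′(0) = 0
F′′′(0) = -11/216
F^(4)(0) = 0
Then c_k = F^(k)(0)/k! gives each Taylor coefficient.

-11*z^3/1296 - z/6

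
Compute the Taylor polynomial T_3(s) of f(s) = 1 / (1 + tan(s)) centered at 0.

Use the geometric series for the reciprocal, then substitute.
f(0) = 1
f′(0) = -1
f′′(0) = 2
f′′′(0) = -8
Dividing each by k! gives the coefficients c_0, ..., c_3.

-4*s^3/3 + s^2 - s + 1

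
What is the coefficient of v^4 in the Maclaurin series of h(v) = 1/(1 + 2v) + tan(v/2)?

16

Combine the two series term by term.
h(0) = 1
h′(0) = -3/2
h′′(0) = 8
h′′′(0) = -191/4
h^(4)(0) = 384
So c_4 = h^(4)(0)/4! = 16.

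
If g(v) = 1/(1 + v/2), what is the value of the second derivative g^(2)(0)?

1/2

From the series, [v^2] g = 1/4; multiply by 2! = 2 to get 1/2.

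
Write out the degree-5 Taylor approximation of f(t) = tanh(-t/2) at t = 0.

Apply the Taylor formula c_k = f^(k)(a)/k!.
[t^0] = 0;  [t^1] = -1/2;  [t^2] = 0;  [t^3] = 1/24;  [t^4] = 0;  [t^5] = -1/240.

-t^5/240 + t^3/24 - t/2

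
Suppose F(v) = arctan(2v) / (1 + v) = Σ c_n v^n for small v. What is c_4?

Write out both Maclaurin series and multiply, keeping only the needed powers.
[v^0] = 0;  [v^1] = 2;  [v^2] = -2;  [v^3] = -2/3;  [v^4] = 2/3.

2/3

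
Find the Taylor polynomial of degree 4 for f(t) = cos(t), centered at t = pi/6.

f(pi/6) = sqrt(3)/2
f′(pi/6) = -1/2
f′′(pi/6) = -sqrt(3)/2
f′′′(pi/6) = 1/2
f^(4)(pi/6) = sqrt(3)/2

sqrt(3)*(t - pi/6)^4/48 + (t - pi/6)^3/12 - sqrt(3)*(t - pi/6)^2/4 - (t - pi/6)/2 + sqrt(3)/2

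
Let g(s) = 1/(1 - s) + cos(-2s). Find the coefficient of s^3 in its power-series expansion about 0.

Add the two expansions coefficient-wise.
[s^0] = 2;  [s^1] = 1;  [s^2] = -1;  [s^3] = 1.
So c_3 = g′′′(0)/3! = 1.

1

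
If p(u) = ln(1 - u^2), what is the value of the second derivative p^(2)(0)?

The coefficient of u^2 in the expansion is -1, so p′′(0) = 2! * (-1) = -2.

-2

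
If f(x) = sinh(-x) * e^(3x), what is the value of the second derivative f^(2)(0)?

-6

Expand each factor separately, then convolve coefficients.
The coefficient of x^2 in the expansion is -3, so f′′(0) = 2! * (-3) = -6.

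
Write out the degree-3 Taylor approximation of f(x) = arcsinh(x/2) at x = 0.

-x^3/48 + x/2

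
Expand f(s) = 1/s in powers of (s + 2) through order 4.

-(s + 2)^4/32 - (s + 2)^3/16 - (s + 2)^2/8 - (s + 2)/4 - 1/2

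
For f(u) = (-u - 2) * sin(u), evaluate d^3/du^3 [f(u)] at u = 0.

Multiply each power in the prefactor through the base expansion.
From the series, [u^3] f = 1/3; multiply by 3! = 6 to get 2.

2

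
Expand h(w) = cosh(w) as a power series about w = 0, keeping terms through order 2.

w^2/2 + 1

Use the known series and substitute for the argument.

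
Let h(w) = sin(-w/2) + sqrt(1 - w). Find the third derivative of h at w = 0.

-1/4

Add the two expansions coefficient-wise.
From the series, [w^3] h = -1/24; multiply by 3! = 6 to get -1/4.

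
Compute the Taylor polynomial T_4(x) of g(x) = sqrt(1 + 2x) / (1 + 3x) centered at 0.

Expand each factor separately, then convolve coefficients.

379*x^4/8 - 16*x^3 + 11*x^2/2 - 2*x + 1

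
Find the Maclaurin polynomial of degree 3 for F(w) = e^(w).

w^3/6 + w^2/2 + w + 1

Compute the successive derivatives at the expansion point and divide by k!.
[w^0] = 1;  [w^1] = 1;  [w^2] = 1/2;  [w^3] = 1/6.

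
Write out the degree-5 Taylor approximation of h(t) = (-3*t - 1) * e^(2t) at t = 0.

-34*t^5/15 - 14*t^4/3 - 22*t^3/3 - 8*t^2 - 5*t - 1

Multiply each power in the prefactor through the base expansion.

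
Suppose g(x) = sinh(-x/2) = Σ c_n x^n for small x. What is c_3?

g(0) = 0
g′(0) = -1/2
g′′(0) = 0
g′′′(0) = -1/8
So c_3 = g′′′(0)/3! = -1/48.

-1/48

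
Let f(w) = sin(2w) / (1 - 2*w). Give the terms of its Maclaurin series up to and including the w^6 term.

808*w^6/15 + 404*w^5/15 + 40*w^4/3 + 20*w^3/3 + 4*w^2 + 2*w

Multiply the numerator's expansion by the denominator's geometric series.
[w^0] = 0;  [w^1] = 2;  [w^2] = 4;  [w^3] = 20/3;  [w^4] = 40/3;  [w^5] = 404/15;  [w^6] = 808/15.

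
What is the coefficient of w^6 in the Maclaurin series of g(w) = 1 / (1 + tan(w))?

122/45

Write 1/(1+u) = 1 - u + u^2 - u^3 + ... and substitute the series for u.
g(0) = 1
g′(0) = -1
g′′(0) = 2
g′′′(0) = -8
g^(4)(0) = 40
g^(5)(0) = -256
g^(6)(0) = 1952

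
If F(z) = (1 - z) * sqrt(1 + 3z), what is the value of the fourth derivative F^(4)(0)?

-1863/16

Shift and add copies of the series according to the polynomial's terms.
The coefficient of z^4 in the expansion is -621/128, so F^(4)(0) = 4! * (-621/128) = -1863/16.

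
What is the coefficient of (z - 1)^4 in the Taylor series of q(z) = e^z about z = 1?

e/24

Compute the successive derivatives at the expansion point and divide by k!.
[(z - 1)^0] = e;  [(z - 1)^1] = e;  [(z - 1)^2] = e/2;  [(z - 1)^3] = e/6;  [(z - 1)^4] = e/24.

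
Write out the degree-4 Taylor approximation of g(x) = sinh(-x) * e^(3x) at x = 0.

Expand each factor separately, then convolve coefficients.
g(0) = 0
g′(0) = -1
g′′(0) = -6
g′′′(0) = -28
g^(4)(0) = -120

-5*x^4 - 14*x^3/3 - 3*x^2 - x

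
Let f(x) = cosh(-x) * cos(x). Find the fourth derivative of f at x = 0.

Write out both Maclaurin series and multiply, keeping only the needed powers.
The coefficient of x^4 in the expansion is -1/6, so f^(4)(0) = 4! * (-1/6) = -4.

-4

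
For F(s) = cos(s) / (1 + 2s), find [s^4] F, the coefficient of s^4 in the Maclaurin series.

Expand each factor separately, then convolve coefficients.
[s^0] = 1;  [s^1] = -2;  [s^2] = 7/2;  [s^3] = -7;  [s^4] = 337/24.
So c_4 = F^(4)(0)/4! = 337/24.

337/24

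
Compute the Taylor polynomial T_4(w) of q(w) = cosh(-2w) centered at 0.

2*w^4/3 + 2*w^2 + 1

q(0) = 1
q′(0) = 0
q′′(0) = 4
q′′′(0) = 0
q^(4)(0) = 16
Dividing each by k! gives the coefficients c_0, ..., c_4.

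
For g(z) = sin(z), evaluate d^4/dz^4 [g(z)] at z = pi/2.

1

The coefficient of (z - pi/2)^4 in the expansion is 1/24, so g^(4)(pi/2) = 4! * (1/24) = 1.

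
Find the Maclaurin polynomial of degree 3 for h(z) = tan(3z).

9*z^3 + 3*z

h(0) = 0
h′(0) = 3
h′′(0) = 0
h′′′(0) = 54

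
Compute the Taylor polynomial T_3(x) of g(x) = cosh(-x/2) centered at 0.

g(0) = 1
g′(0) = 0
g′′(0) = 1/4
g′′′(0) = 0

x^2/8 + 1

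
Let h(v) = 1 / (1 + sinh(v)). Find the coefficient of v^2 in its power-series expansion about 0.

1

Use the geometric series for the reciprocal, then substitute.
[v^0] = 1;  [v^1] = -1;  [v^2] = 1.
So c_2 = h′′(0)/2! = 1.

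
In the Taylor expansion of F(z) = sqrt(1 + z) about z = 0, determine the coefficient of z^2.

F(0) = 1
F′(0) = 1/2
F′′(0) = -1/4

-1/8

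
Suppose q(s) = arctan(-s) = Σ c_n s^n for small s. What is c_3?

1/3

c_3 = q′′′(0)/3! = 1/3.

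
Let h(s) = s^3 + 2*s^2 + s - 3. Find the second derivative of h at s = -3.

The coefficient of (s + 3)^2 in the expansion is -7, so h′′(-3) = 2! * (-7) = -14.

-14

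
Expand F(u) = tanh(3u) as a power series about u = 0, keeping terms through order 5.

162*u^5/5 - 9*u^3 + 3*u

Use the known series and substitute for the argument.
F(0) = 0
F′(0) = 3
F′′(0) = 0
F′′′(0) = -54
F^(4)(0) = 0
F^(5)(0) = 3888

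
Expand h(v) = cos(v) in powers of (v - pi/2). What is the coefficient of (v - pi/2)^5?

-1/120

Apply the Taylor formula c_k = f^(k)(a)/k!.
h(pi/2) = 0
h′(pi/2) = -1
h′′(pi/2) = 0
h′′′(pi/2) = 1
h^(4)(pi/2) = 0
h^(5)(pi/2) = -1
Dividing each by k! gives the coefficients c_0, ..., c_5.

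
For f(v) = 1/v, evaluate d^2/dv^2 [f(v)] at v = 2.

1/4

The coefficient of (v - 2)^2 in the expansion is 1/8, so f′′(2) = 2! * (1/8) = 1/4.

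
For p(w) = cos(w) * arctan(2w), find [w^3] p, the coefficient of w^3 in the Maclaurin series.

Take the Cauchy product of the two expansions.
p(0) = 0
p′(0) = 2
p′′(0) = 0
p′′′(0) = -22

-11/3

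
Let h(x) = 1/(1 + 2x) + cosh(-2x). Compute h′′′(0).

-48

Add the two expansions coefficient-wise.
From the series, [x^3] h = -8; multiply by 3! = 6 to get -48.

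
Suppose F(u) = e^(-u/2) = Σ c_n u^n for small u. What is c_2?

F(0) = 1
F′(0) = -1/2
F′′(0) = 1/4
So c_2 = F′′(0)/2! = 1/8.

1/8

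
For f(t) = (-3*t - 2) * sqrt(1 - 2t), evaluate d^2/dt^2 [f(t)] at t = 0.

8

Multiply each power in the prefactor through the base expansion.
From the series, [t^2] f = 4; multiply by 2! = 2 to get 8.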